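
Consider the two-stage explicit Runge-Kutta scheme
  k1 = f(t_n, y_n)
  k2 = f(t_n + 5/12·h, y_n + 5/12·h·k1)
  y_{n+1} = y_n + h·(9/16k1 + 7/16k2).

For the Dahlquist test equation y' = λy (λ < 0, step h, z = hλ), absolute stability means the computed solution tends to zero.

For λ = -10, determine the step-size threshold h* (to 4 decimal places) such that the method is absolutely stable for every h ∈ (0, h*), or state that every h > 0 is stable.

On y'=λy, z=hλ:
  k1=λy_n ⇒ h·k1=z·y_n;  k2=λ(1+5/12z)y_n ⇒ h·k2=z(1+5/12z)y_n
  y_{n+1}/y_n = 1 + 9/16z + 7/16z(1+5/12z) = 1 + z + 35/192z²
  Hence R(z) = 1 + z + 35/192z².

Boundary: |R(x)|=1, x<0.
x=-1.12: |R|=0.1087
R=1: x+35/192x²=0 ⇒ x=−192/35=-5.4857; min R=1−1/(4·35/192)=-0.3714>−1
Confirm numerically:
  x=-4.433: |R|=0.14930 <1
  x=-4.195: |R|=0.01297 <1
  x=-2.858: |R|=0.36901 <1
  x=-2.534: |R|=0.36348 <1
  x=-5.885: |R|=1.42835 >1
  x=-5.676: |R|=1.19689 >1
So |R|<1 on (-5.4857, 0).

(-5.4857,0); λ=-10 ⇒ h* = (192/35)/10 = 0.5486.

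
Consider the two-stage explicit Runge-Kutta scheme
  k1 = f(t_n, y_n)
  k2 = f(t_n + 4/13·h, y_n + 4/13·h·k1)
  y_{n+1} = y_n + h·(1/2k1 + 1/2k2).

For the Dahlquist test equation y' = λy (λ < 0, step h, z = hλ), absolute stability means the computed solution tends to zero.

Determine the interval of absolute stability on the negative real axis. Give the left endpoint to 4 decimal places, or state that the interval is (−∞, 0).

Test eqn y'=λy, z=hλ:
  k1=λy_n ⇒ h·k1=z·y_n;  k2=λ(1+4/13z)y_n ⇒ h·k2=z(1+4/13z)y_n
  y_{n+1}/y_n = 1 + 1/2z + 1/2z(1+4/13z) = 1 + z + 2/13z²
  ⇒ R(z) = 1 + z + 2/13z².

Need |R(x)|<1, x<0.
x=-0.68: |R|=0.3911
R=1: x+2/13x²=0 ⇒ x=−13/2=-6.5000; min R=1−1/(4·2/13)=-0.6250>−1
Confirm numerically:
  x=-4.895: |R|=0.20869 <1
  x=-4.832: |R|=0.23997 <1
  x=-3.922: |R|=0.55553 <1
  x=-3.697: |R|=0.59426 <1
  x=-7.010: |R|=1.55002 >1
  x=-6.975: |R|=1.50971 >1
  x=-6.666: |R|=1.17024 >1
Interval (-6.5000, 0).

z∈(-6.5000,0).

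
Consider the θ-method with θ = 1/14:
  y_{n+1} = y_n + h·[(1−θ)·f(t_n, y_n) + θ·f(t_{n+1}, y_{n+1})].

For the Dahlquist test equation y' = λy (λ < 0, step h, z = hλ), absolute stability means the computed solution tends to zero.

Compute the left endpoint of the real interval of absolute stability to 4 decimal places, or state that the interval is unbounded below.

With y'=λy (z=hλ):
  y_{n+1} = y_n + z·[13/14·y_n + 1/14·y_{n+1}] ⇒ (1 − 1/14z)y_{n+1} = (1 + 13/14z)y_n
  Hence R(z) = (1 + 13/14z)/(1 − 1/14z).

Solve |R(x)|<1 on ℝ⁻.
x=-1.68: |R|=0.5000
R=−1: 1+13/14x = −1+1/14x ⇒ -6/7x=2 ⇒ x=2/(-6/7)=-2.3333
Confirm numerically:
  x=-2.309: |R|=0.98210 <1
  x=-2.255: |R|=0.94217 <1
  x=-1.568: |R|=0.41007 <1
  x=-2.896: |R|=1.39962 >1
  x=-2.501: |R|=1.12193 >1
Stable set (-2.3333, 0).

z* = -2.3333.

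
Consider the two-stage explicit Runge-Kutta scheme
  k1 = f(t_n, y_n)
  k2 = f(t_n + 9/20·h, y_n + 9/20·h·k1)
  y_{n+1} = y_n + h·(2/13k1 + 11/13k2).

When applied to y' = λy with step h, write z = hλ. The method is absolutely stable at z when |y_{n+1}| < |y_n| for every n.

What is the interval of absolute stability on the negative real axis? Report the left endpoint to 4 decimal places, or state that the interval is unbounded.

With y'=λy (z=hλ):
  k1=λy_n ⇒ h·k1=z·y_n;  k2=λ(1+9/20z)y_n ⇒ h·k2=z(1+9/20z)y_n
  y_{n+1}/y_n = 1 + 2/13z + 11/13z(1+9/20z) = 1 + z + 99/260z²
  so R(z) = 1 + z + 99/260z².

Find x<0 with |R(x)|<1.
x=-0.37: |R|=0.6821
R=1: x+99/260x²=0 ⇒ x=−260/99=-2.6263; min R=1−1/(4·99/260)=0.3434>−1
Confirm numerically:
  x=-1.895: |R|=0.47235 <1
  x=-1.684: |R|=0.39581 <1
  x=-1.513: |R|=0.35865 <1
  x=-1.411: |R|=0.34708 <1
  x=-2.992: |R|=1.41667 >1
  x=-2.937: |R|=1.34750 >1
So |R|<1 on (-2.6263, 0).

(-2.6263, 0).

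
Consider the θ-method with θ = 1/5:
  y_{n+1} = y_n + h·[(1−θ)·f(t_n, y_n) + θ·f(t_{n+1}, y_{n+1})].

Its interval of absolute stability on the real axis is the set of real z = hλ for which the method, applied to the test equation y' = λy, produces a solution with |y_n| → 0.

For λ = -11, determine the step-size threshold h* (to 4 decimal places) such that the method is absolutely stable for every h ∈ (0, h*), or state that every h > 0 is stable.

Set f=λy, z=hλ:
  y_{n+1} = y_n + z·[4/5·y_n + 1/5·y_{n+1}] ⇒ (1 − 1/5z)y_{n+1} = (1 + 4/5z)y_n
  Hence R(z) = (1 + 4/5z)/(1 − 1/5z).

Find x<0 with |R(x)|<1.
x=-0.94: |R|=0.2088
R=−1: 1+4/5x = −1+1/5x ⇒ -3/5x=2 ⇒ x=2/(-3/5)=-3.3333
Confirm numerically:
  x=-2.812: |R|=0.79980 <1
  x=-2.503: |R|=0.66800 <1
  x=-1.765: |R|=0.30451 <1
  x=-3.908: |R|=1.19353 >1
  x=-3.817: |R|=1.16457 >1
  x=-3.583: |R|=1.08727 >1
So |R|<1 on (-3.3333, 0).

(-3.3333,0); λ=-11 ⇒ h* = (10/3)/11 = 0.3030.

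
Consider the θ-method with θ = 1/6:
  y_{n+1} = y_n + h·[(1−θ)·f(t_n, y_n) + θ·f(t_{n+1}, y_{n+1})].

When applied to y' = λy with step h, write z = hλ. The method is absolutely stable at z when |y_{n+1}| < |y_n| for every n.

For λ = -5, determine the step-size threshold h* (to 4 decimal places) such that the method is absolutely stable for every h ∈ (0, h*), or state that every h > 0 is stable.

(-3.0000,0); λ=-5 ⇒ h* = (3)/5 = 0.6000.

Set f=λy, z=hλ:
  y_{n+1} = y_n + z·[5/6·y_n + 1/6·y_{n+1}] ⇒ (1 − 1/6z)y_{n+1} = (1 + 5/6z)y_n
  so R(z) = (1 + 5/6z)/(1 − 1/6z).

Need |R(x)|<1, x<0.
x=-0.73: |R|=0.3492
R=−1: 1+5/6x = −1+1/6x ⇒ -2/3x=2 ⇒ x=2/(-2/3)=-3.0000
Confirm numerically:
  x=-2.779: |R|=0.89931 <1
  x=-1.730: |R|=0.34282 <1
  x=-1.312: |R|=0.07659 <1
  x=-1.311: |R|=0.07591 <1
  x=-3.377: |R|=1.16082 >1
  x=-3.071: |R|=1.03131 >1
Stable set (-3.0000, 0).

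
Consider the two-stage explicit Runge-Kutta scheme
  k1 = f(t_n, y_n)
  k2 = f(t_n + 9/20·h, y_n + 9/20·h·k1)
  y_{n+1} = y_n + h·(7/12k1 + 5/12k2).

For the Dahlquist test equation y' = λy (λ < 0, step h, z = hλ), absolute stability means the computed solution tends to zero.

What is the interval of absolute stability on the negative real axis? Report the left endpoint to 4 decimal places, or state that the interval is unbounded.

Set f=λy, z=hλ:
  k1=λy_n ⇒ h·k1=z·y_n;  k2=λ(1+9/20z)y_n ⇒ h·k2=z(1+9/20z)y_n
  y_{n+1}/y_n = 1 + 7/12z + 5/12z(1+9/20z) = 1 + z + 3/16z²
  Hence R(z) = 1 + z + 3/16z².

Need |R(x)|<1, x<0.
x=-0.79: |R|=0.3270
R=1: x+3/16x²=0 ⇒ x=−16/3=-5.3333; min R=1−1/(4·3/16)=-0.3333>−1
Confirm numerically:
  x=-4.900: |R|=0.60188 <1
  x=-4.402: |R|=0.23130 <1
  x=-3.655: |R|=0.15018 <1
  x=-5.659: |R|=1.34555 >1
  x=-5.519: |R|=1.19213 >1
Interval (-5.3333, 0).

z∈(-5.3333,0).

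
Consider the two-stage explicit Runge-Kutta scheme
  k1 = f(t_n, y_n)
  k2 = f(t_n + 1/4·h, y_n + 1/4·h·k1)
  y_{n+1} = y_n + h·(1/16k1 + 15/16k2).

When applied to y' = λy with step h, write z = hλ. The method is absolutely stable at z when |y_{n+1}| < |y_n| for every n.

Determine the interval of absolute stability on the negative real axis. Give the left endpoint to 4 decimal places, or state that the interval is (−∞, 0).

Test eqn y'=λy, z=hλ:
  k1=λy_n ⇒ h·k1=z·y_n;  k2=λ(1+1/4z)y_n ⇒ h·k2=z(1+1/4z)y_n
  y_{n+1}/y_n = 1 + 1/16z + 15/16z(1+1/4z) = 1 + z + 15/64z²
  R(z) = 1 + z + 15/64z².

Boundary: |R(x)|=1, x<0.
x=-0.35: |R|=0.6787
R=1: x+15/64x²=0 ⇒ x=−64/15=-4.2667; min R=1−1/(4·15/64)=-0.0667>−1
Confirm numerically:
  x=-3.817: |R|=0.59772 <1
  x=-3.515: |R|=0.38076 <1
  x=-2.708: |R|=0.01073 <1
  x=-4.821: |R|=1.62635 >1
  x=-4.535: |R|=1.28521 >1
  x=-4.309: |R|=1.04275 >1
Interval (-4.2667, 0).

(-4.2667, 0).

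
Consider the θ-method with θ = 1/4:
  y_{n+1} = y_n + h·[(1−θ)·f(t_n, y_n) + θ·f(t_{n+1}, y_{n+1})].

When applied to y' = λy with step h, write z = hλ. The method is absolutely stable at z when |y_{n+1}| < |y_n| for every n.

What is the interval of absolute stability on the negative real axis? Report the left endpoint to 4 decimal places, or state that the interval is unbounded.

Test eqn y'=λy, z=hλ:
  y_{n+1} = y_n + z·[3/4·y_n + 1/4·y_{n+1}] ⇒ (1 − 1/4z)y_{n+1} = (1 + 3/4z)y_n
  Hence R(z) = (1 + 3/4z)/(1 − 1/4z).

Find x<0 with |R(x)|<1.
x=-0.58: |R|=0.4934
R=−1: 1+3/4x = −1+1/4x ⇒ -1/2x=2 ⇒ x=2/(-1/2)=-4.0000
Confirm numerically:
  x=-3.834: |R|=0.95762 <1
  x=-3.280: |R|=0.80220 <1
  x=-2.920: |R|=0.68786 <1
  x=-2.349: |R|=0.47992 <1
  x=-4.301: |R|=1.07252 >1
  x=-4.065: |R|=1.01612 >1
So |R|<1 on (-4.0000, 0).

z∈(-4.0000,0).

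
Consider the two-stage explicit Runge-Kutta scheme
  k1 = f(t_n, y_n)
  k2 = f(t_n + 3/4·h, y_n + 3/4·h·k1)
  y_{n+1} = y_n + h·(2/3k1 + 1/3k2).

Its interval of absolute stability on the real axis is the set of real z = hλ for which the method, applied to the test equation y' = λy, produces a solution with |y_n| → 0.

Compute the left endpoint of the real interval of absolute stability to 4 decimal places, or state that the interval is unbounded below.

left endpoint -4.0000.

On y'=λy, z=hλ:
  k1=λy_n ⇒ h·k1=z·y_n;  k2=λ(1+3/4z)y_n ⇒ h·k2=z(1+3/4z)y_n
  y_{n+1}/y_n = 1 + 2/3z + 1/3z(1+3/4z) = 1 + z + 1/4z²
  R(z) = 1 + z + 1/4z².

Solve |R(x)|<1 on ℝ⁻.
x=-1.12: |R|=0.1936
R=1: x+1/4x²=0 ⇒ x=−4=-4.0000; min R=1−1/(4·1/4)=0.0000>−1
Confirm numerically:
  x=-3.858: |R|=0.86304 <1
  x=-3.359: |R|=0.46172 <1
  x=-2.695: |R|=0.12076 <1
  x=-1.710: |R|=0.02102 <1
  x=-4.284: |R|=1.30416 >1
  x=-4.163: |R|=1.16964 >1
Interval (-4.0000, 0).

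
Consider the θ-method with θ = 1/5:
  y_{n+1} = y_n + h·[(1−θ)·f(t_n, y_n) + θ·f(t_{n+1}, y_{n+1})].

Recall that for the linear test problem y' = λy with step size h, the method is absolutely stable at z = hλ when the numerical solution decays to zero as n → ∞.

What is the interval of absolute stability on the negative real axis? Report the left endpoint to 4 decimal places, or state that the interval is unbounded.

z∈(-3.3333,0).

Set f=λy, z=hλ:
  y_{n+1} = y_n + z·[4/5·y_n + 1/5·y_{n+1}] ⇒ (1 − 1/5z)y_{n+1} = (1 + 4/5z)y_n
  so R(z) = (1 + 4/5z)/(1 − 1/5z).

Boundary: |R(x)|=1, x<0.
x=-0.73: |R|=0.3630
R=−1: 1+4/5x = −1+1/5x ⇒ -3/5x=2 ⇒ x=2/(-3/5)=-3.3333
Confirm numerically:
  x=-3.236: |R|=0.96455 <1
  x=-3.090: |R|=0.90977 <1
  x=-2.453: |R|=0.64565 <1
  x=-2.353: |R|=0.60003 <1
  x=-3.659: |R|=1.11283 >1
  x=-3.565: |R|=1.08114 >1
  x=-3.445: |R|=1.03967 >1
So |R|<1 on (-3.3333, 0).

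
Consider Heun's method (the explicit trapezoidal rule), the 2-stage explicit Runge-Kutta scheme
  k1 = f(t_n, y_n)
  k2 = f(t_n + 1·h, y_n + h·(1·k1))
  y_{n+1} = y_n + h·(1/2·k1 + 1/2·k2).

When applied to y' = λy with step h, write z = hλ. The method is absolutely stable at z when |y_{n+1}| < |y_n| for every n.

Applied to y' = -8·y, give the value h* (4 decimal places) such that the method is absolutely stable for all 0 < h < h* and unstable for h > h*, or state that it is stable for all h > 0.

(-2.0000,0); λ=-8 ⇒ h* = 0.2500.

On y'=λy, z=hλ:
  order 2, 2-stage ⇒ R(z)=1+z+z^2/2
  (e.g. R(-1.55)=0.65125, |R|=0.65125)

Solve |R(x)|<1 on ℝ⁻.
x=-1.55: |R|=0.6513
|R(-1.73)|=0.7664 |R(-1.37)|=0.5685 |R(-0.95)|=0.5012
Bisect:
  x_lo=-2.5626 |R|=1.7208  x_hi=-0.0720 |R|=0.9305
  mid=-1.31731 |R|=0.55034 →hi
  mid=-1.93995 |R|=0.94175 →hi
  mid=-2.25126 |R|=1.28283 →lo
  mid=-2.09560 |R|=1.10017 →lo
  mid=-2.01777 |R|=1.01793 →lo
  mid=-1.97886 |R|=0.97908 →hi
  mid=-1.99832 |R|=0.99832 →hi
  mid=-2.00805 |R|=1.00808 →lo
  mid=-2.00318 |R|=1.00319 →lo
  mid=-2.00075 |R|=1.00075 →lo
  ...
  [-2.00014,-1.99999] ⇒ x*=-2.0000
Stable set (-2.0000, 0).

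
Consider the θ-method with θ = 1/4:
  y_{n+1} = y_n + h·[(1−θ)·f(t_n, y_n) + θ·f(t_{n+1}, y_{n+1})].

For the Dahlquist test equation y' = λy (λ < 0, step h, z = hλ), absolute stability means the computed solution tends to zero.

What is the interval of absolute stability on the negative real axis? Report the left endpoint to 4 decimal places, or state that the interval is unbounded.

z∈(-4.0000,0).

Test eqn y'=λy, z=hλ:
  y_{n+1} = y_n + z·[3/4·y_n + 1/4·y_{n+1}] ⇒ (1 − 1/4z)y_{n+1} = (1 + 3/4z)y_n
  R(z) = (1 + 3/4z)/(1 − 1/4z).

Find x<0 with |R(x)|<1.
x=-0.74: |R|=0.3755
R=−1: 1+3/4x = −1+1/4x ⇒ -1/2x=2 ⇒ x=2/(-1/2)=-4.0000
Confirm numerically:
  x=-3.269: |R|=0.79887 <1
  x=-3.232: |R|=0.78761 <1
  x=-2.920: |R|=0.68786 <1
  x=-2.893: |R|=0.67880 <1
  x=-4.364: |R|=1.08704 >1
  x=-4.278: |R|=1.06717 >1
Interval (-4.0000, 0).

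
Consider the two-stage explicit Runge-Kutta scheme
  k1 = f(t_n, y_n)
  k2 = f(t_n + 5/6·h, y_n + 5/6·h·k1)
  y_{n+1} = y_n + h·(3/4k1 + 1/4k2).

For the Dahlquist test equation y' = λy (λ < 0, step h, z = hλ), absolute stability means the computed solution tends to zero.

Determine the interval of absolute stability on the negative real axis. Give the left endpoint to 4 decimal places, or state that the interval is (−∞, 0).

(-4.8000, 0).

With y'=λy (z=hλ):
  k1=λy_n ⇒ h·k1=z·y_n;  k2=λ(1+5/6z)y_n ⇒ h·k2=z(1+5/6z)y_n
  y_{n+1}/y_n = 1 + 3/4z + 1/4z(1+5/6z) = 1 + z + 5/24z²
  Hence R(z) = 1 + z + 5/24z².

Need |R(x)|<1, x<0.
x=-1.14: |R|=0.1308
R=1: x+5/24x²=0 ⇒ x=−24/5=-4.8000; min R=1−1/(4·5/24)=-0.2000>−1
Confirm numerically:
  x=-4.434: |R|=0.66191 <1
  x=-4.248: |R|=0.51148 <1
  x=-3.325: |R|=0.02174 <1
  x=-3.317: |R|=0.02481 <1
  x=-5.279: |R|=1.52680 >1
  x=-4.954: |R|=1.15894 >1
Interval (-4.8000, 0).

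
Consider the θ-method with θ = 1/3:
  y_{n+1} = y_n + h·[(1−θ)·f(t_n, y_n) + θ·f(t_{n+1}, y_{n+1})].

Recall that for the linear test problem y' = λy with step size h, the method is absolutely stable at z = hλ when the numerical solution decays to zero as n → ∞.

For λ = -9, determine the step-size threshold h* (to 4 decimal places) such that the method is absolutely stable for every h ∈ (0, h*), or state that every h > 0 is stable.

On y'=λy, z=hλ:
  y_{n+1} = y_n + z·[2/3·y_n + 1/3·y_{n+1}] ⇒ (1 − 1/3z)y_{n+1} = (1 + 2/3z)y_n
  R(z) = (1 + 2/3z)/(1 − 1/3z).

Boundary: |R(x)|=1, x<0.
x=-1.38: |R|=0.0548
R=−1: 1+2/3x = −1+1/3x ⇒ -1/3x=2 ⇒ x=2/(-1/3)=-6.0000
Confirm numerically:
  x=-5.840: |R|=0.98190 <1
  x=-4.664: |R|=0.82568 <1
  x=-4.447: |R|=0.79146 <1
  x=-6.429: |R|=1.04550 >1
  x=-6.207: |R|=1.02248 >1
  x=-6.173: |R|=1.01886 >1
Interval (-6.0000, 0).

(-6.0000,0); λ=-9 ⇒ h* = (6)/9 = 0.6667.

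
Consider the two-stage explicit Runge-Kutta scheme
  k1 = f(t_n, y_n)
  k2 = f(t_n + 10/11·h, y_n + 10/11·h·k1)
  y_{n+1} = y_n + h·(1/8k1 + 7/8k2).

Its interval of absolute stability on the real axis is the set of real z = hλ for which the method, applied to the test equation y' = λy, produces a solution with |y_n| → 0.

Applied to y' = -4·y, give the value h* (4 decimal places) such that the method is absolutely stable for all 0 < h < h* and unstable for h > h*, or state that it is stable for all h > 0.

(-1.2571,0); λ=-4 ⇒ h* = (44/35)/4 = 0.3143.

Set f=λy, z=hλ:
  k1=λy_n ⇒ h·k1=z·y_n;  k2=λ(1+10/11z)y_n ⇒ h·k2=z(1+10/11z)y_n
  y_{n+1}/y_n = 1 + 1/8z + 7/8z(1+10/11z) = 1 + z + 35/44z²
  so R(z) = 1 + z + 35/44z².

Boundary: |R(x)|=1, x<0.
x=-0.63: |R|=0.6857
R=1: x+35/44x²=0 ⇒ x=−44/35=-1.2571; min R=1−1/(4·35/44)=0.6857>−1
Confirm numerically:
  x=-1.047: |R|=0.82498 <1
  x=-1.033: |R|=0.81582 <1
  x=-0.931: |R|=0.75847 <1
  x=-0.794: |R|=0.70748 <1
  x=-1.653: |R|=1.52051 >1
  x=-1.295: |R|=1.03900 >1
Stable set (-1.2571, 0).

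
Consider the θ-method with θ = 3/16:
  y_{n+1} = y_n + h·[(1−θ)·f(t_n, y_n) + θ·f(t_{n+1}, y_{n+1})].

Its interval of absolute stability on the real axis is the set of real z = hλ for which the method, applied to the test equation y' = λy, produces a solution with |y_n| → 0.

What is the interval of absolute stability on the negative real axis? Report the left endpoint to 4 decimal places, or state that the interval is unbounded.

(-3.2000, 0).

On y'=λy, z=hλ:
  y_{n+1} = y_n + z·[13/16·y_n + 3/16·y_{n+1}] ⇒ (1 − 3/16z)y_{n+1} = (1 + 13/16z)y_n
  ⇒ R(z) = (1 + 13/16z)/(1 − 3/16z).

Find x<0 with |R(x)|<1.
x=-0.82: |R|=0.2893
R=−1: 1+13/16x = −1+3/16x ⇒ -5/8x=2 ⇒ x=2/(-5/8)=-3.2000
Confirm numerically:
  x=-2.525: |R|=0.71368 <1
  x=-1.694: |R|=0.28565 <1
  x=-1.581: |R|=0.21950 <1
  x=-3.687: |R|=1.17996 >1
  x=-3.289: |R|=1.03441 >1
Stable set (-3.2000, 0).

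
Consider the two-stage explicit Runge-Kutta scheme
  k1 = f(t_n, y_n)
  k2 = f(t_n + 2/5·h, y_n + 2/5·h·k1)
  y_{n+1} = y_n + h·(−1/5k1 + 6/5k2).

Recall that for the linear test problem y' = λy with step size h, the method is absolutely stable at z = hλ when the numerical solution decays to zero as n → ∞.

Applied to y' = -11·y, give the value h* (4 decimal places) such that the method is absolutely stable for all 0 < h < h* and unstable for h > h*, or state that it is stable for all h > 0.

On y'=λy, z=hλ:
  k1=λy_n ⇒ h·k1=z·y_n;  k2=λ(1+2/5z)y_n ⇒ h·k2=z(1+2/5z)y_n
  y_{n+1}/y_n = 1 − 1/5z + 6/5z(1+2/5z) = 1 + z + 12/25z²
  R(z) = 1 + z + 12/25z².

Need |R(x)|<1, x<0.
x=-1.67: |R|=0.6687
R=1: x+12/25x²=0 ⇒ x=−25/12=-2.0833; min R=1−1/(4·12/25)=0.4792>−1
Confirm numerically:
  x=-1.998: |R|=0.91816 <1
  x=-1.832: |R|=0.77899 <1
  x=-1.767: |R|=0.73170 <1
  x=-2.633: |R|=1.69469 >1
  x=-2.371: |R|=1.32739 >1
So |R|<1 on (-2.0833, 0).

(-2.0833,0); λ=-11 ⇒ h* = (25/12)/11 = 0.1894.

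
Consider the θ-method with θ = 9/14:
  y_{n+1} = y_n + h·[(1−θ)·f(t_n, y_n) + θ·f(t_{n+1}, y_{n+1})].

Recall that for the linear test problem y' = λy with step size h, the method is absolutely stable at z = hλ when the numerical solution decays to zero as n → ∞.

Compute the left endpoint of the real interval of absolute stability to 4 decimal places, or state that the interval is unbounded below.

interval (−∞, 0).

Set f=λy, z=hλ:
  y_{n+1} = y_n + z·[5/14·y_n + 9/14·y_{n+1}] ⇒ (1 − 9/14z)y_{n+1} = (1 + 5/14z)y_n
  so R(z) = (1 + 5/14z)/(1 − 9/14z).

Solve |R(x)|<1 on ℝ⁻.
x=-1.09: |R|=0.3591
x=-2: |R|=0.1250
x=-10: |R|=0.3462
x=-100: |R|=0.5317
θ=9/14≥1/2 ⇒ |1+5/14x|<|1−9/14x| ∀x<0 ⇒ stable on all of ℝ⁻.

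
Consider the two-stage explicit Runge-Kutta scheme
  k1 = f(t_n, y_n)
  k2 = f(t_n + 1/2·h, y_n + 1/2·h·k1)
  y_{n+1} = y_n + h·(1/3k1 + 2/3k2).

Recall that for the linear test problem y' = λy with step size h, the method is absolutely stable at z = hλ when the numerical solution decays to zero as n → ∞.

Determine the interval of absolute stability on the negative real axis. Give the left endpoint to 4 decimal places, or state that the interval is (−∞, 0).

On y'=λy, z=hλ:
  k1=λy_n ⇒ h·k1=z·y_n;  k2=λ(1+1/2z)y_n ⇒ h·k2=z(1+1/2z)y_n
  y_{n+1}/y_n = 1 + 1/3z + 2/3z(1+1/2z) = 1 + z + 1/3z²
  Hence R(z) = 1 + z + 1/3z².

Need |R(x)|<1, x<0.
x=-1.66: |R|=0.2585
R=1: x+1/3x²=0 ⇒ x=−3=-3.0000; min R=1−1/(4·1/3)=0.2500>−1
Confirm numerically:
  x=-2.927: |R|=0.92878 <1
  x=-1.424: |R|=0.25193 <1
  x=-1.211: |R|=0.27784 <1
  x=-3.477: |R|=1.55284 >1
  x=-3.449: |R|=1.51620 >1
  x=-3.157: |R|=1.16522 >1
So |R|<1 on (-3.0000, 0).

z∈(-3.0000,0).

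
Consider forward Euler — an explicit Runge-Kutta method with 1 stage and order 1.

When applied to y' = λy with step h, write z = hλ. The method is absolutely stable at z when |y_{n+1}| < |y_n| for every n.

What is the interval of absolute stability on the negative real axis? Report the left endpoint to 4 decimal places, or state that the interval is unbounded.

(-2.0000, 0).

On y'=λy, z=hλ:
  order 1, 1-stage ⇒ R(z)=1+z
  (e.g. R(-1.51)=-0.51000, |R|=0.51000)

Find x<0 with |R(x)|<1.
x=-1.51: |R|=0.5100
|R(-1.84)|=0.8400 |R(-1.51)|=0.5100 |R(-0.6)|=0.4000
Bisect:
  x_lo=-2.3647 |R|=1.3647  x_hi=-0.1679 |R|=0.8321
  mid=-1.26630 |R|=0.26630 →hi
  mid=-1.81553 |R|=0.81553 →hi
  mid=-2.09014 |R|=1.09014 →lo
  mid=-1.95283 |R|=0.95283 →hi
  mid=-2.02148 |R|=1.02148 →lo
  mid=-1.98716 |R|=0.98716 →hi
  mid=-2.00432 |R|=1.00432 →lo
  mid=-1.99574 |R|=0.99574 →hi
  mid=-2.00003 |R|=1.00003 →lo
  mid=-1.99788 |R|=0.99788 →hi
  ...
  [-2.00003,-1.99990] ⇒ x*=-2.0000
Interval (-2.0000, 0).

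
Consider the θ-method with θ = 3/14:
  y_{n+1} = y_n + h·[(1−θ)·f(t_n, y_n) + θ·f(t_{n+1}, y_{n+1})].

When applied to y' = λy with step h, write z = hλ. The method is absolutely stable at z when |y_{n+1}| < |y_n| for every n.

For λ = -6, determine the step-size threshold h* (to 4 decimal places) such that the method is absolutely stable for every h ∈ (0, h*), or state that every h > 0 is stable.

(-3.5000,0); λ=-6 ⇒ h* = (7/2)/6 = 0.5833.

With y'=λy (z=hλ):
  y_{n+1} = y_n + z·[11/14·y_n + 3/14·y_{n+1}] ⇒ (1 − 3/14z)y_{n+1} = (1 + 11/14z)y_n
  so R(z) = (1 + 11/14z)/(1 − 3/14z).

Need |R(x)|<1, x<0.
x=-1.52: |R|=0.1466
R=−1: 1+11/14x = −1+3/14x ⇒ -4/7x=2 ⇒ x=2/(-4/7)=-3.5000
Confirm numerically:
  x=-3.198: |R|=0.89760 <1
  x=-2.886: |R|=0.78321 <1
  x=-2.855: |R|=0.77133 <1
  x=-2.656: |R|=0.69264 <1
  x=-3.944: |R|=1.13750 >1
  x=-3.828: |R|=1.10297 >1
  x=-3.646: |R|=1.04684 >1
Interval (-3.5000, 0).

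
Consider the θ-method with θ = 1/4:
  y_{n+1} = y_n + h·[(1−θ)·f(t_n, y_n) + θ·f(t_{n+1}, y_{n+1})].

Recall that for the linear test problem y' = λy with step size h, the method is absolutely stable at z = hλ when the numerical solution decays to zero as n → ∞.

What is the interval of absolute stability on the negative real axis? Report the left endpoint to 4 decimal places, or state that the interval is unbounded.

Test eqn y'=λy, z=hλ:
  y_{n+1} = y_n + z·[3/4·y_n + 1/4·y_{n+1}] ⇒ (1 − 1/4z)y_{n+1} = (1 + 3/4z)y_n
  R(z) = (1 + 3/4z)/(1 − 1/4z).

Need |R(x)|<1, x<0.
x=-1.79: |R|=0.2366
R=−1: 1+3/4x = −1+1/4x ⇒ -1/2x=2 ⇒ x=2/(-1/2)=-4.0000
Confirm numerically:
  x=-3.472: |R|=0.85867 <1
  x=-2.428: |R|=0.51089 <1
  x=-1.905: |R|=0.29043 <1
  x=-1.717: |R|=0.20133 <1
  x=-4.419: |R|=1.09954 >1
  x=-4.246: |R|=1.05967 >1
  x=-4.043: |R|=1.01069 >1
Stable set (-4.0000, 0).

(-4.0000, 0).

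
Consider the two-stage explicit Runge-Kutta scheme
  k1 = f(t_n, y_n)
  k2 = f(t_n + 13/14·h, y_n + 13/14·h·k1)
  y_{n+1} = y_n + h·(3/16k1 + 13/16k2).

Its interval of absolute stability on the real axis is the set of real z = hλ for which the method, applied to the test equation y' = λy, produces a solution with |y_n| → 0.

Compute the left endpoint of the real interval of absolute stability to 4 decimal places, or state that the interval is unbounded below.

z* = -1.3254.

Set f=λy, z=hλ:
  k1=λy_n ⇒ h·k1=z·y_n;  k2=λ(1+13/14z)y_n ⇒ h·k2=z(1+13/14z)y_n
  y_{n+1}/y_n = 1 + 3/16z + 13/16z(1+13/14z) = 1 + z + 169/224z²
  R(z) = 1 + z + 169/224z².

Find x<0 with |R(x)|<1.
x=-0.55: |R|=0.6782
R=1: x+169/224x²=0 ⇒ x=−224/169=-1.3254; min R=1−1/(4·169/224)=0.6686>−1
Confirm numerically:
  x=-0.948: |R|=0.73004 <1
  x=-0.741: |R|=0.67326 <1
  x=-0.650: |R|=0.66876 <1
  x=-1.701: |R|=1.48197 >1
  x=-1.641: |R|=1.39068 >1
  x=-1.346: |R|=1.02088 >1
Interval (-1.3254, 0).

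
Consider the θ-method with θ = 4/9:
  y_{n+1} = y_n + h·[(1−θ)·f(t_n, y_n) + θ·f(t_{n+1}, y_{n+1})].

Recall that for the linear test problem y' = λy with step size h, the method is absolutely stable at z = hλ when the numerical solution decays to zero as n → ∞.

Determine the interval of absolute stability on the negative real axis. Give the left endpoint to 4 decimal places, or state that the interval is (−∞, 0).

(-18.0000, 0).

On y'=λy, z=hλ:
  y_{n+1} = y_n + z·[5/9·y_n + 4/9·y_{n+1}] ⇒ (1 − 4/9z)y_{n+1} = (1 + 5/9z)y_n
  so R(z) = (1 + 5/9z)/(1 − 4/9z).

Boundary: |R(x)|=1, x<0.
x=-1.7: |R|=0.0316
R=−1: 1+5/9x = −1+4/9x ⇒ -1/9x=2 ⇒ x=2/(-1/9)=-18.0000
Confirm numerically:
  x=-14.444: |R|=0.94675 <1
  x=-11.649: |R|=0.88577 <1
  x=-8.616: |R|=0.78410 <1
  x=-7.604: |R|=0.73625 <1
  x=-18.128: |R|=1.00157 >1
  x=-18.086: |R|=1.00106 >1
Stable set (-18.0000, 0).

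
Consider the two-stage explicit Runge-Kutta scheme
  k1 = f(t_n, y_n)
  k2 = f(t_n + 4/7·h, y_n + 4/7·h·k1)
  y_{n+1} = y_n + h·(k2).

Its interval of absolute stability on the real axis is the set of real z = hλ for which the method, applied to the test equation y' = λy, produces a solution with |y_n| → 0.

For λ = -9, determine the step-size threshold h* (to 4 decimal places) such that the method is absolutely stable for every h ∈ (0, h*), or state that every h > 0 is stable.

With y'=λy (z=hλ):
  k1=λy_n ⇒ h·k1=z·y_n;  k2=λ(1+4/7z)y_n ⇒ h·k2=z(1+4/7z)y_n
  y_{n+1}/y_n = 1 + z(1+4/7z) = 1 + z + 4/7z²
  R(z) = 1 + z + 4/7z².

Solve |R(x)|<1 on ℝ⁻.
x=-1: |R|=0.5714
R=1: x+4/7x²=0 ⇒ x=−7/4=-1.7500; min R=1−1/(4·4/7)=0.5625>−1
Confirm numerically:
  x=-1.649: |R|=0.90483 <1
  x=-1.368: |R|=0.70139 <1
  x=-1.299: |R|=0.66523 <1
  x=-0.989: |R|=0.56993 <1
  x=-2.265: |R|=1.66656 >1
  x=-1.976: |R|=1.25519 >1
Interval (-1.7500, 0).

(-1.7500,0); λ=-9 ⇒ h* = (7/4)/9 = 0.1944.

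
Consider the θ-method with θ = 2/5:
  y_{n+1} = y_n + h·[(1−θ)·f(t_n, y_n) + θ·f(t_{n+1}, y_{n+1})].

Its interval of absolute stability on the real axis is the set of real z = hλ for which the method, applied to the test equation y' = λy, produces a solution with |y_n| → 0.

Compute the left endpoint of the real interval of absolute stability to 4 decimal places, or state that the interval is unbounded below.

With y'=λy (z=hλ):
  y_{n+1} = y_n + z·[3/5·y_n + 2/5·y_{n+1}] ⇒ (1 − 2/5z)y_{n+1} = (1 + 3/5z)y_n
  Hence R(z) = (1 + 3/5z)/(1 − 2/5z).

Boundary: |R(x)|=1, x<0.
x=-0.32: |R|=0.7163
R=−1: 1+3/5x = −1+2/5x ⇒ -1/5x=2 ⇒ x=2/(-1/5)=-10.0000
Confirm numerically:
  x=-9.731: |R|=0.98900 <1
  x=-7.996: |R|=0.90454 <1
  x=-5.383: |R|=0.70715 <1
  x=-10.532: |R|=1.02041 >1
  x=-10.297: |R|=1.01160 >1
Stable set (-10.0000, 0).

z* = -10.0000.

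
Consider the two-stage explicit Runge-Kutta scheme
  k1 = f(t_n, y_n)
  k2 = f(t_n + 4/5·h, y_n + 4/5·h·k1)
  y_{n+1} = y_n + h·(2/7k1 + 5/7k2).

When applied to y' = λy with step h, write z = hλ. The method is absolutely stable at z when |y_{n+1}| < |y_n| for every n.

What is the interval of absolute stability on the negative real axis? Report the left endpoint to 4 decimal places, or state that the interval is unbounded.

(-1.7500, 0).

Set f=λy, z=hλ:
  k1=λy_n ⇒ h·k1=z·y_n;  k2=λ(1+4/5z)y_n ⇒ h·k2=z(1+4/5z)y_n
  y_{n+1}/y_n = 1 + 2/7z + 5/7z(1+4/5z) = 1 + z + 4/7z²
  so R(z) = 1 + z + 4/7z².

Need |R(x)|<1, x<0.
x=-1.34: |R|=0.6861
R=1: x+4/7x²=0 ⇒ x=−7/4=-1.7500; min R=1−1/(4·4/7)=0.5625>−1
Confirm numerically:
  x=-1.553: |R|=0.82518 <1
  x=-1.502: |R|=0.78715 <1
  x=-1.144: |R|=0.60385 <1
  x=-1.080: |R|=0.58651 <1
  x=-2.340: |R|=1.78891 >1
  x=-2.119: |R|=1.44681 >1
  x=-1.797: |R|=1.04826 >1
Interval (-1.7500, 0).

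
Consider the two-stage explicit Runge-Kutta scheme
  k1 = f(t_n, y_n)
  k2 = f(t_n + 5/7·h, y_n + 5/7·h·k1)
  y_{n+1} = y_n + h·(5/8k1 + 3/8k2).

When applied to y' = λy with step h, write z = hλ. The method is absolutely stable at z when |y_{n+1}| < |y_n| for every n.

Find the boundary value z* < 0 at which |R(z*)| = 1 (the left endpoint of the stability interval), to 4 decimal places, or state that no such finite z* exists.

Test eqn y'=λy, z=hλ:
  k1=λy_n ⇒ h·k1=z·y_n;  k2=λ(1+5/7z)y_n ⇒ h·k2=z(1+5/7z)y_n
  y_{n+1}/y_n = 1 + 5/8z + 3/8z(1+5/7z) = 1 + z + 15/56z²
  R(z) = 1 + z + 15/56z².

Find x<0 with |R(x)|<1.
x=-0.67: |R|=0.4502
R=1: x+15/56x²=0 ⇒ x=−56/15=-3.7333; min R=1−1/(4·15/56)=0.0667>−1
Confirm numerically:
  x=-3.470: |R|=0.75524 <1
  x=-3.062: |R|=0.44939 <1
  x=-2.020: |R|=0.07296 <1
  x=-1.703: |R|=0.07384 <1
  x=-4.321: |R|=1.68017 >1
  x=-4.210: |R|=1.53753 >1
  x=-4.133: |R|=1.44245 >1
So |R|<1 on (-3.7333, 0).

z* = -3.7333.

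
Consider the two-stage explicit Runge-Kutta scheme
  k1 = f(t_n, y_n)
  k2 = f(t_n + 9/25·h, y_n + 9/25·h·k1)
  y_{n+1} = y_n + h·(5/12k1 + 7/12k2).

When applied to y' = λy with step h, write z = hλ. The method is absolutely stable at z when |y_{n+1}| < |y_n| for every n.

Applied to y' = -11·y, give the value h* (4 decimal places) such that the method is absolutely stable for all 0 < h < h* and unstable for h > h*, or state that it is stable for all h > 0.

(-4.7619,0); λ=-11 ⇒ h* = (100/21)/11 = 0.4329.

On y'=λy, z=hλ:
  k1=λy_n ⇒ h·k1=z·y_n;  k2=λ(1+9/25z)y_n ⇒ h·k2=z(1+9/25z)y_n
  y_{n+1}/y_n = 1 + 5/12z + 7/12z(1+9/25z) = 1 + z + 21/100z²
  ⇒ R(z) = 1 + z + 21/100z².

Solve |R(x)|<1 on ℝ⁻.
x=-0.49: |R|=0.5604
R=1: x+21/100x²=0 ⇒ x=−100/21=-4.7619; min R=1−1/(4·21/100)=-0.1905>−1
Confirm numerically:
  x=-4.005: |R|=0.36341 <1
  x=-3.194: |R|=0.05166 <1
  x=-3.173: |R|=0.05873 <1
  x=-3.024: |R|=0.10364 <1
  x=-5.216: |R|=1.49740 >1
  x=-5.210: |R|=1.49026 >1
  x=-5.146: |R|=1.41508 >1
So |R|<1 on (-4.7619, 0).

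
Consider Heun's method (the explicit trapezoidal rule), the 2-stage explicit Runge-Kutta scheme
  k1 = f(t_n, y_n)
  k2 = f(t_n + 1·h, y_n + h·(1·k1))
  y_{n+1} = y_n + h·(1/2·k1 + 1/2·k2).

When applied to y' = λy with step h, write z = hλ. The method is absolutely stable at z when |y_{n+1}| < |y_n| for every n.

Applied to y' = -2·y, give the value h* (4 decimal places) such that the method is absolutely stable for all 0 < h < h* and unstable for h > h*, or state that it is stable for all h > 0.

With y'=λy (z=hλ):
  order 2, 2-stage ⇒ R(z)=1+z+z^2/2
  (e.g. R(-0.51)=0.62005, |R|=0.62005)

Solve |R(x)|<1 on ℝ⁻.
x=-0.51: |R|=0.6200
|R(-2.05)|=1.0512 |R(-1.96)|=0.9608 |R(-1.35)|=0.5613
Bisect:
  x_lo=-2.3203 |R|=1.3716  x_hi=-0.1757 |R|=0.8397
  mid=-1.24803 |R|=0.53076 →hi
  mid=-1.78417 |R|=0.80746 →hi
  mid=-2.05224 |R|=1.05360 →lo
  mid=-1.91820 |R|=0.92155 →hi
  mid=-1.98522 |R|=0.98533 →hi
  mid=-2.01873 |R|=1.01891 →lo
  mid=-2.00198 |R|=1.00198 →lo
  mid=-1.99360 |R|=0.99362 →hi
  ...
  [-2.00001,-1.99988] ⇒ x*=-2.0000
So |R|<1 on (-2.0000, 0).

(-2.0000,0); λ=-2 ⇒ h* = 1.0000.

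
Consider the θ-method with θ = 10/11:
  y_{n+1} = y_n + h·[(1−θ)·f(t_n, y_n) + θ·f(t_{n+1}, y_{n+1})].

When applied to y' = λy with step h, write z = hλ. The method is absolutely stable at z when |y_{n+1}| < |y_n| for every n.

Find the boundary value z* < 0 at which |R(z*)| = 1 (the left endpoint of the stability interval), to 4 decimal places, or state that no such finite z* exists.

unbounded; (−∞, 0).

With y'=λy (z=hλ):
  y_{n+1} = y_n + z·[1/11·y_n + 10/11·y_{n+1}] ⇒ (1 − 10/11z)y_{n+1} = (1 + 1/11z)y_n
  ⇒ R(z) = (1 + 1/11z)/(1 − 10/11z).

Solve |R(x)|<1 on ℝ⁻.
x=-1.41: |R|=0.3821
x=-2: |R|=0.2903
x=-10: |R|=0.0090
x=-100: |R|=0.0880
θ=10/11≥1/2 ⇒ |1+1/11x|<|1−10/11x| ∀x<0 ⇒ stable on all of ℝ⁻.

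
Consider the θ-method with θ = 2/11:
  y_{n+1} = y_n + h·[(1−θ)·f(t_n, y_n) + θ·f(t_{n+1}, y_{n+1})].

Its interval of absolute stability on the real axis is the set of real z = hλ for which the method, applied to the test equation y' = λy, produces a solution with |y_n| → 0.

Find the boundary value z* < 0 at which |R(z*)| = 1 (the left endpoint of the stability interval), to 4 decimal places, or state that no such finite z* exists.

Set f=λy, z=hλ:
  y_{n+1} = y_n + z·[9/11·y_n + 2/11·y_{n+1}] ⇒ (1 − 2/11z)y_{n+1} = (1 + 9/11z)y_n
  so R(z) = (1 + 9/11z)/(1 − 2/11z).

Find x<0 with |R(x)|<1.
x=-1.06: |R|=0.1113
R=−1: 1+9/11x = −1+2/11x ⇒ -7/11x=2 ⇒ x=2/(-7/11)=-3.1429
Confirm numerically:
  x=-2.112: |R|=0.52601 <1
  x=-1.517: |R|=0.18904 <1
  x=-1.328: |R|=0.06971 <1
  x=-3.451: |R|=1.12049 >1
  x=-3.377: |R|=1.09232 >1
  x=-3.289: |R|=1.05820 >1
Stable set (-3.1429, 0).

z* = -3.1429.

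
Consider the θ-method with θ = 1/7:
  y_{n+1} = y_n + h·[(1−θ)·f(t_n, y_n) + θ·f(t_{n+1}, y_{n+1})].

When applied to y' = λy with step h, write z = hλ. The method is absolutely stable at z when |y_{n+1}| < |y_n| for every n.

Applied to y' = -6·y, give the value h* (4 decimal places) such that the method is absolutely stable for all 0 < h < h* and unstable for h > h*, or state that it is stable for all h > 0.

(-2.8000,0); λ=-6 ⇒ h* = (14/5)/6 = 0.4667.

Set f=λy, z=hλ:
  y_{n+1} = y_n + z·[6/7·y_n + 1/7·y_{n+1}] ⇒ (1 − 1/7z)y_{n+1} = (1 + 6/7z)y_n
  ⇒ R(z) = (1 + 6/7z)/(1 − 1/7z).

Need |R(x)|<1, x<0.
x=-0.93: |R|=0.1791
R=−1: 1+6/7x = −1+1/7x ⇒ -5/7x=2 ⇒ x=2/(-5/7)=-2.8000
Confirm numerically:
  x=-1.925: |R|=0.50980 <1
  x=-1.763: |R|=0.40831 <1
  x=-1.680: |R|=0.35484 <1
  x=-3.280: |R|=1.23346 >1
  x=-3.093: |R|=1.14515 >1
Interval (-2.8000, 0).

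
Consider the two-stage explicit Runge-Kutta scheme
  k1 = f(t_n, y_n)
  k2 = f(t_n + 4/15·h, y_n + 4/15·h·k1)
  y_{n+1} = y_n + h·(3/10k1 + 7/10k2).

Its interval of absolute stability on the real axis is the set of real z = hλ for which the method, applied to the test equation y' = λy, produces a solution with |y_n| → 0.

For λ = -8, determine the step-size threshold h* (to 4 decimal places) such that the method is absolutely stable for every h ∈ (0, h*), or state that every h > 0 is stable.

On y'=λy, z=hλ:
  k1=λy_n ⇒ h·k1=z·y_n;  k2=λ(1+4/15z)y_n ⇒ h·k2=z(1+4/15z)y_n
  y_{n+1}/y_n = 1 + 3/10z + 7/10z(1+4/15z) = 1 + z + 14/75z²
  so R(z) = 1 + z + 14/75z².

Boundary: |R(x)|=1, x<0.
x=-1.53: |R|=0.0930
R=1: x+14/75x²=0 ⇒ x=−75/14=-5.3571; min R=1−1/(4·14/75)=-0.3393>−1
Confirm numerically:
  x=-3.814: |R|=0.09864 <1
  x=-3.510: |R|=0.21025 <1
  x=-2.613: |R|=0.33848 <1
  x=-5.881: |R|=1.57508 >1
  x=-5.691: |R|=1.35466 >1
Stable set (-5.3571, 0).

(-5.3571,0); λ=-8 ⇒ h* = (75/14)/8 = 0.6696.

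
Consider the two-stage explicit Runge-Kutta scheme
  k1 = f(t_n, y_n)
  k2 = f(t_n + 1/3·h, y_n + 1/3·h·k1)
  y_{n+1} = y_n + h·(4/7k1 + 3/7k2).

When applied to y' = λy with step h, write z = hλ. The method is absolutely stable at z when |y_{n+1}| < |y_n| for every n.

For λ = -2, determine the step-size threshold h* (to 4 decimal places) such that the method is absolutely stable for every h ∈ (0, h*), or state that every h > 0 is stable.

Test eqn y'=λy, z=hλ:
  k1=λy_n ⇒ h·k1=z·y_n;  k2=λ(1+1/3z)y_n ⇒ h·k2=z(1+1/3z)y_n
  y_{n+1}/y_n = 1 + 4/7z + 3/7z(1+1/3z) = 1 + z + 1/7z²
  R(z) = 1 + z + 1/7z².

Boundary: |R(x)|=1, x<0.
x=-1.67: |R|=0.2716
R=1: x+1/7x²=0 ⇒ x=−7=-7.0000; min R=1−1/(4·1/7)=-0.7500>−1
Confirm numerically:
  x=-6.854: |R|=0.85705 <1
  x=-6.836: |R|=0.83984 <1
  x=-4.261: |R|=0.66727 <1
  x=-3.668: |R|=0.74597 <1
  x=-7.250: |R|=1.25893 >1
  x=-7.213: |R|=1.21948 >1
  x=-7.210: |R|=1.21630 >1
So |R|<1 on (-7.0000, 0).

(-7.0000,0); λ=-2 ⇒ h* = (7)/2 = 3.5000.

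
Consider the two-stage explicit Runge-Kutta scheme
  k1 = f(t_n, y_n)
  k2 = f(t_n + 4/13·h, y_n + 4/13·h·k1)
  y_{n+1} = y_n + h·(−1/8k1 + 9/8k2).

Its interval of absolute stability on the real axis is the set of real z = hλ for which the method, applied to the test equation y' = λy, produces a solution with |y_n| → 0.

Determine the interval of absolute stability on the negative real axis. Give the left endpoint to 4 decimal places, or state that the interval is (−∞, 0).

On y'=λy, z=hλ:
  k1=λy_n ⇒ h·k1=z·y_n;  k2=λ(1+4/13z)y_n ⇒ h·k2=z(1+4/13z)y_n
  y_{n+1}/y_n = 1 − 1/8z + 9/8z(1+4/13z) = 1 + z + 9/26z²
  R(z) = 1 + z + 9/26z².

Boundary: |R(x)|=1, x<0.
x=-0.45: |R|=0.6201
R=1: x+9/26x²=0 ⇒ x=−26/9=-2.8889; min R=1−1/(4·9/26)=0.2778>−1
Confirm numerically:
  x=-2.400: |R|=0.59385 <1
  x=-1.618: |R|=0.28820 <1
  x=-1.562: |R|=0.28256 <1
  x=-1.191: |R|=0.30001 <1
  x=-3.411: |R|=1.61647 >1
  x=-3.395: |R|=1.59478 >1
  x=-3.158: |R|=1.29418 >1
Stable set (-2.8889, 0).

(-2.8889, 0).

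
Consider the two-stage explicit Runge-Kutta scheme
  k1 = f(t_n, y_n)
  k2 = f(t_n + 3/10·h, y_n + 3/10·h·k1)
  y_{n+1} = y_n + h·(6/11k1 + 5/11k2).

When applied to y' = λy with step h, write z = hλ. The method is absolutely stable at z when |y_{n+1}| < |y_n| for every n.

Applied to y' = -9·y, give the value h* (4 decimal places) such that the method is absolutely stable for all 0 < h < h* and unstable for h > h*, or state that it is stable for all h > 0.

(-7.3333,0); λ=-9 ⇒ h* = (22/3)/9 = 0.8148.

With y'=λy (z=hλ):
  k1=λy_n ⇒ h·k1=z·y_n;  k2=λ(1+3/10z)y_n ⇒ h·k2=z(1+3/10z)y_n
  y_{n+1}/y_n = 1 + 6/11z + 5/11z(1+3/10z) = 1 + z + 3/22z²
  R(z) = 1 + z + 3/22z².

Find x<0 with |R(x)|<1.
x=-0.46: |R|=0.5689
R=1: x+3/22x²=0 ⇒ x=−22/3=-7.3333; min R=1−1/(4·3/22)=-0.8333>−1
Confirm numerically:
  x=-5.839: |R|=0.18983 <1
  x=-4.554: |R|=0.72597 <1
  x=-4.329: |R|=0.77351 <1
  x=-7.810: |R|=1.50765 >1
  x=-7.629: |R|=1.30759 >1
  x=-7.490: |R|=1.16001 >1
Interval (-7.3333, 0).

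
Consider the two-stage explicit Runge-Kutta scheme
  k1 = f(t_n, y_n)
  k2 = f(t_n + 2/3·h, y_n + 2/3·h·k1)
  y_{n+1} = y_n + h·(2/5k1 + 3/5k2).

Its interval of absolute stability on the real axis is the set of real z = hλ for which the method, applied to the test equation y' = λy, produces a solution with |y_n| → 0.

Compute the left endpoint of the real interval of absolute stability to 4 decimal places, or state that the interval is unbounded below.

left endpoint -2.5000.

Test eqn y'=λy, z=hλ:
  k1=λy_n ⇒ h·k1=z·y_n;  k2=λ(1+2/3z)y_n ⇒ h·k2=z(1+2/3z)y_n
  y_{n+1}/y_n = 1 + 2/5z + 3/5z(1+2/3z) = 1 + z + 2/5z²
  so R(z) = 1 + z + 2/5z².

Need |R(x)|<1, x<0.
x=-1.73: |R|=0.4672
R=1: x+2/5x²=0 ⇒ x=−5/2=-2.5000; min R=1−1/(4·2/5)=0.3750>−1
Confirm numerically:
  x=-2.251: |R|=0.77580 <1
  x=-1.753: |R|=0.47620 <1
  x=-1.532: |R|=0.40681 <1
  x=-1.526: |R|=0.40547 <1
  x=-3.089: |R|=1.72777 >1
  x=-2.848: |R|=1.39644 >1
Interval (-2.5000, 0).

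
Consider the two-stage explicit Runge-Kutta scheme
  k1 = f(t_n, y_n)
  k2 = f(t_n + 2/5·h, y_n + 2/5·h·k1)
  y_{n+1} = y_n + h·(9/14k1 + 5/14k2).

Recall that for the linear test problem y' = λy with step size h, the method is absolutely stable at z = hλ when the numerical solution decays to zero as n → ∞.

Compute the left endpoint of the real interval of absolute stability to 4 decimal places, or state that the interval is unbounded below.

On y'=λy, z=hλ:
  k1=λy_n ⇒ h·k1=z·y_n;  k2=λ(1+2/5z)y_n ⇒ h·k2=z(1+2/5z)y_n
  y_{n+1}/y_n = 1 + 9/14z + 5/14z(1+2/5z) = 1 + z + 1/7z²
  R(z) = 1 + z + 1/7z².

Boundary: |R(x)|=1, x<0.
x=-1.29: |R|=0.0523
R=1: x+1/7x²=0 ⇒ x=−7=-7.0000; min R=1−1/(4·1/7)=-0.7500>−1
Confirm numerically:
  x=-6.067: |R|=0.19136 <1
  x=-5.935: |R|=0.09703 <1
  x=-4.619: |R|=0.57112 <1
  x=-4.580: |R|=0.58337 <1
  x=-7.331: |R|=1.34665 >1
  x=-7.297: |R|=1.30960 >1
Interval (-7.0000, 0).

z* = -7.0000.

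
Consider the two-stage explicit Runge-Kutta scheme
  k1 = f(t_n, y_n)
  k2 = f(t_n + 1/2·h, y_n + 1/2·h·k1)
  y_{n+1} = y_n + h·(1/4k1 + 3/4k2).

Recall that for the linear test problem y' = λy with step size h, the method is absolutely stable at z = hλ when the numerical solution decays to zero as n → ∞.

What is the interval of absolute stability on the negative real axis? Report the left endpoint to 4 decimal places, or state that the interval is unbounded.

(-2.6667, 0).

Set f=λy, z=hλ:
  k1=λy_n ⇒ h·k1=z·y_n;  k2=λ(1+1/2z)y_n ⇒ h·k2=z(1+1/2z)y_n
  y_{n+1}/y_n = 1 + 1/4z + 3/4z(1+1/2z) = 1 + z + 3/8z²
  ⇒ R(z) = 1 + z + 3/8z².

Find x<0 with |R(x)|<1.
x=-1.53: |R|=0.3478
R=1: x+3/8x²=0 ⇒ x=−8/3=-2.6667; min R=1−1/(4·3/8)=0.3333>−1
Confirm numerically:
  x=-1.845: |R|=0.43151 <1
  x=-1.783: |R|=0.40916 <1
  x=-1.204: |R|=0.33961 <1
  x=-3.022: |R|=1.40268 >1
  x=-2.915: |R|=1.27146 >1
  x=-2.905: |R|=1.25963 >1
So |R|<1 on (-2.6667, 0).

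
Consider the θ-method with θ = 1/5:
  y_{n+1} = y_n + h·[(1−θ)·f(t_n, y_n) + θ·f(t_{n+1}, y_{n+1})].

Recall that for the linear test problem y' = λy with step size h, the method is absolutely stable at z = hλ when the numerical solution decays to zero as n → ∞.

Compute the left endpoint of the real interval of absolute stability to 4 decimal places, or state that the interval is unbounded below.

z* = -3.3333.

With y'=λy (z=hλ):
  y_{n+1} = y_n + z·[4/5·y_n + 1/5·y_{n+1}] ⇒ (1 − 1/5z)y_{n+1} = (1 + 4/5z)y_n
  so R(z) = (1 + 4/5z)/(1 − 1/5z).

Need |R(x)|<1, x<0.
x=-1.28: |R|=0.0191
R=−1: 1+4/5x = −1+1/5x ⇒ -3/5x=2 ⇒ x=2/(-3/5)=-3.3333
Confirm numerically:
  x=-1.614: |R|=0.22014 <1
  x=-1.397: |R|=0.09192 <1
  x=-1.357: |R|=0.06733 <1
  x=-3.769: |R|=1.14905 >1
  x=-3.599: |R|=1.09269 >1
So |R|<1 on (-3.3333, 0).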